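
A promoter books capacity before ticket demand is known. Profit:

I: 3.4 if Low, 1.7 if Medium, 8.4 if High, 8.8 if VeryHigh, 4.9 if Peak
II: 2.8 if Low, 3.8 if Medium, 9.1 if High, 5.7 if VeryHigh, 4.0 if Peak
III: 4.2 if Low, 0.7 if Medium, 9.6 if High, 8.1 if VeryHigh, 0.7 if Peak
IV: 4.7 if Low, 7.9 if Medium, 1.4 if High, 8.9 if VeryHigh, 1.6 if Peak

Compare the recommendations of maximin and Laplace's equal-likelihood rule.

maximin → II; laplace → I (disagree)

Row minima: I=1.7, II=2.8, III=0.7, IV=1.4
Best worst-case = 2.8 → II.
Row averages: I=5.44, II=5.08, III=4.66, IV=4.9
Highest average = 5.44 → I.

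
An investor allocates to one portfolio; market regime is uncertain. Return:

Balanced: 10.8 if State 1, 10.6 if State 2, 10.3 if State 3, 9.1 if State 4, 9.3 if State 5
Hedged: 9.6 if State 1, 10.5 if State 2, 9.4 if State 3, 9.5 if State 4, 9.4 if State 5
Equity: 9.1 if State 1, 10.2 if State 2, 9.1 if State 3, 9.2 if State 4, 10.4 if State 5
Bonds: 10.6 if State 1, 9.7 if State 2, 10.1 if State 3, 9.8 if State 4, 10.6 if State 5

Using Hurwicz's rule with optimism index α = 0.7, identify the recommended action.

Bonds

Balanced: 0.7·10.8 + 0.3·9.1 = 10.29
Hedged: 0.7·10.5 + 0.3·9.4 = 10.17
Equity: 0.7·10.4 + 0.3·9.1 = 10.01
Bonds: 0.7·10.6 + 0.3·9.7 = 10.33
Highest Hurwicz score = 10.33 → Bonds.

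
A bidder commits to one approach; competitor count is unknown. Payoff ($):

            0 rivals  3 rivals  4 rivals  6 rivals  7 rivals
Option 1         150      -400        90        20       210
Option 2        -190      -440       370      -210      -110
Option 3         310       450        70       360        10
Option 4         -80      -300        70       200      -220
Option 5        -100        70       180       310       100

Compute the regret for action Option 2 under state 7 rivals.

Best payoff under 7 rivals is 210.
Regret = 210 − (-110) = 320.

320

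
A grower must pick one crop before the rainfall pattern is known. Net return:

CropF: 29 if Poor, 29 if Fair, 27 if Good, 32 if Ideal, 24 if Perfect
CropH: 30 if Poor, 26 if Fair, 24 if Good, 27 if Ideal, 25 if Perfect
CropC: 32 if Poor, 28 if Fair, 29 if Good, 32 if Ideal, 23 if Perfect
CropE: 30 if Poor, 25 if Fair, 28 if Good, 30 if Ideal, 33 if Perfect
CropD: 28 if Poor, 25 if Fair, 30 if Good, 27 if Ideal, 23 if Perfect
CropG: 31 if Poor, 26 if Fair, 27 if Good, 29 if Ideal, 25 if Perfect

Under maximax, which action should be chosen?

CropE

Row maxima: CropF=32, CropH=30, CropC=32, CropE=33, CropD=30, CropG=31
Best best-case = 33 → CropE.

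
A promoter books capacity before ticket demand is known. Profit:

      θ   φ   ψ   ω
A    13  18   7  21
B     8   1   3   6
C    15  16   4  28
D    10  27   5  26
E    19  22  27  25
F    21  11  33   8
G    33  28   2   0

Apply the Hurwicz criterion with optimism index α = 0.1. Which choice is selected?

E

A: 0.1·21 + 0.9·7 = 8.4
B: 0.1·8 + 0.9·1 = 1.7
C: 0.1·28 + 0.9·4 = 6.4
D: 0.1·27 + 0.9·5 = 7.2
E: 0.1·27 + 0.9·19 = 19.8
F: 0.1·33 + 0.9·8 = 10.5
G: 0.1·33 + 0.9·0 = 3.3
Highest Hurwicz score = 19.8 → E.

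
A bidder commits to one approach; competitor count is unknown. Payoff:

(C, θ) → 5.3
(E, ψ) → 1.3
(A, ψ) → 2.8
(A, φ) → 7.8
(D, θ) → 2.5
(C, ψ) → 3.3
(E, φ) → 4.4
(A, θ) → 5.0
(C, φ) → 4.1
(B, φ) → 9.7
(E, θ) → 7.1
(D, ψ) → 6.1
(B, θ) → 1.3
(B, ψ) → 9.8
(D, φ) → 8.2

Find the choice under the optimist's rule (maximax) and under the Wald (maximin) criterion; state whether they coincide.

Row maxima: A=7.8, B=9.8, C=5.3, D=8.2, E=7.1
Best best-case = 9.8 → B.
Row minima: A=2.8, B=1.3, C=3.3, D=2.5, E=1.3
Best worst-case = 3.3 → C.

maximax → B; maximin → C (disagree)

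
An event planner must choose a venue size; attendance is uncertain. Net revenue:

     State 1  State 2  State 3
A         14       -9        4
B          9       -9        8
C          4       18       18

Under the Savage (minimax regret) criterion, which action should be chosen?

Column bests: State 1=14, State 2=18, State 3=18.
A regrets: 0, 27, 14 → max 27
B regrets: 5, 27, 10 → max 27
C regrets: 10, 0, 0 → max 10
Smallest max regret = 10 → C.

C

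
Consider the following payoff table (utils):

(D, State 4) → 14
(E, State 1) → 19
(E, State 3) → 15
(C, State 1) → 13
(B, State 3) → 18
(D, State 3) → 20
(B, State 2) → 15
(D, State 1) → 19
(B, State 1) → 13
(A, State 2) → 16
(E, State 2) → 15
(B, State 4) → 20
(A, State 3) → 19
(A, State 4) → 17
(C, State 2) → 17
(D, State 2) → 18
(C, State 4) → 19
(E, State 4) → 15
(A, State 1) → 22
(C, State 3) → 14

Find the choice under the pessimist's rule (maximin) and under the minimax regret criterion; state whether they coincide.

Row minima: A=16, B=13, C=13, D=14, E=15
Best worst-case = 16 → A.
Column bests: State 1=22, State 2=18, State 3=20, State 4=20.
A regrets: 0, 2, 1, 3 → max 3
B regrets: 9, 3, 2, 0 → max 9
C regrets: 9, 1, 6, 1 → max 9
D regrets: 3, 0, 0, 6 → max 6
E regrets: 3, 3, 5, 5 → max 5
Smallest max regret = 3 → A.

maximin → A; minimax regret → A (agree)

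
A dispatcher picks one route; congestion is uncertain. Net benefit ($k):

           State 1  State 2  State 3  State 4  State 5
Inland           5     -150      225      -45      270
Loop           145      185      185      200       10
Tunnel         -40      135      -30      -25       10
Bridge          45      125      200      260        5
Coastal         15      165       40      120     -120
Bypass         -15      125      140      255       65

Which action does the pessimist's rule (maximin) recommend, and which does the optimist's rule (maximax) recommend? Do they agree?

Row minima: Inland=-150, Loop=10, Tunnel=-40, Bridge=5, Coastal=-120, Bypass=-15
Best worst-case = 10 → Loop.
Row maxima: Inland=270, Loop=200, Tunnel=135, Bridge=260, Coastal=165, Bypass=255
Best best-case = 270 → Inland.

maximin → Loop; maximax → Inland (disagree)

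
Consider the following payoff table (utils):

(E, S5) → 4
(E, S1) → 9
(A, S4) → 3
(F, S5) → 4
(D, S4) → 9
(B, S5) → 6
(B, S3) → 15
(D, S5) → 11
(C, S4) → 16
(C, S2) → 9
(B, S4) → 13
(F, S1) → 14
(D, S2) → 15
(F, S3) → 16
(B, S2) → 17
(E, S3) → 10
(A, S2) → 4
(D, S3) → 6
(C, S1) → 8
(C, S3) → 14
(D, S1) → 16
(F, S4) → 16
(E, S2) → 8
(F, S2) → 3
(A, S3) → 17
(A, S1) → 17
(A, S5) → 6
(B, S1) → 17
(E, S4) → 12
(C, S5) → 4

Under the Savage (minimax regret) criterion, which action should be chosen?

Column bests: S1=17, S2=17, S3=17, S4=16, S5=11.
A regrets: 0, 13, 0, 13, 5 → max 13
B regrets: 0, 0, 2, 3, 5 → max 5
C regrets: 9, 8, 3, 0, 7 → max 9
D regrets: 1, 2, 11, 7, 0 → max 11
E regrets: 8, 9, 7, 4, 7 → max 9
F regrets: 3, 14, 1, 0, 7 → max 14
Smallest max regret = 5 → B.

B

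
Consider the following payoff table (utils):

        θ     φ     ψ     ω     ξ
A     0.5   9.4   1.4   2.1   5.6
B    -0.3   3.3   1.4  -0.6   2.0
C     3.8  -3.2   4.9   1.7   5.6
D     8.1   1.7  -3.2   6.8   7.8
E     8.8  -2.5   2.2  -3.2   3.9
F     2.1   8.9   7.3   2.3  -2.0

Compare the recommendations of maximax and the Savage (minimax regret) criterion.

Row maxima: A=9.4, B=3.3, C=5.6, D=8.1, E=8.8, F=8.9
Best best-case = 9.4 → A.
Column bests: θ=8.8, φ=9.4, ψ=7.3, ω=6.8, ξ=7.8.
A regrets: 8.3, 0.0, 5.9, 4.7, 2.2 → max 8.3
B regrets: 9.1, 6.1, 5.9, 7.4, 5.8 → max 9.1
C regrets: 5.0, 12.6, 2.4, 5.1, 2.2 → max 12.6
D regrets: 0.7, 7.7, 10.5, 0.0, 0.0 → max 10.5
E regrets: 0.0, 11.9, 5.1, 10.0, 3.9 → max 11.9
F regrets: 6.7, 0.5, 0.0, 4.5, 9.8 → max 9.8
Smallest max regret = 8.3 → A.

maximax → A; minimax regret → A (agree)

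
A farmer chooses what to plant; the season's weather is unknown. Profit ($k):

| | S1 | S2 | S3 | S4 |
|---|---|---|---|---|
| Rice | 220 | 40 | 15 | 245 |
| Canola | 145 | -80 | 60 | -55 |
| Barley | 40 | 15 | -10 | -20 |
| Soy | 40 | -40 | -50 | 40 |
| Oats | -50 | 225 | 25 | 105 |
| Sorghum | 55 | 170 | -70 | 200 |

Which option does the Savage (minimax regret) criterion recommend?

Sorghum

Column bests: S1=220, S2=225, S3=60, S4=245.
Rice regrets: 0, 185, 45, 0 → max 185
Canola regrets: 75, 305, 0, 300 → max 305
Barley regrets: 180, 210, 70, 265 → max 265
Soy regrets: 180, 265, 110, 205 → max 265
Oats regrets: 270, 0, 35, 140 → max 270
Sorghum regrets: 165, 55, 130, 45 → max 165
Smallest max regret = 165 → Sorghum.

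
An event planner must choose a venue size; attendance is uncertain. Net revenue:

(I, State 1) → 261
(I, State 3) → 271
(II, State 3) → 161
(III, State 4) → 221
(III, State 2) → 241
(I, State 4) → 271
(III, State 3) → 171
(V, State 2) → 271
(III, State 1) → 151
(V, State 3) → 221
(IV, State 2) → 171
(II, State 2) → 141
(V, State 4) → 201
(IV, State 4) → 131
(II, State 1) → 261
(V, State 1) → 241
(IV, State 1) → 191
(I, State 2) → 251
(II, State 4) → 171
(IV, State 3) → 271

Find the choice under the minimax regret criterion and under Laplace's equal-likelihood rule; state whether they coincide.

Column bests: State 1=261, State 2=271, State 3=271, State 4=271.
I regrets: 0, 20, 0, 0 → max 20
II regrets: 0, 130, 110, 100 → max 130
III regrets: 110, 30, 100, 50 → max 110
IV regrets: 70, 100, 0, 140 → max 140
V regrets: 20, 0, 50, 70 → max 70
Smallest max regret = 20 → I.
Row averages: I=263.5, II=183.5, III=196, IV=191, V=233.5
Highest average = 263.5 → I.

minimax regret → I; laplace → I (agree)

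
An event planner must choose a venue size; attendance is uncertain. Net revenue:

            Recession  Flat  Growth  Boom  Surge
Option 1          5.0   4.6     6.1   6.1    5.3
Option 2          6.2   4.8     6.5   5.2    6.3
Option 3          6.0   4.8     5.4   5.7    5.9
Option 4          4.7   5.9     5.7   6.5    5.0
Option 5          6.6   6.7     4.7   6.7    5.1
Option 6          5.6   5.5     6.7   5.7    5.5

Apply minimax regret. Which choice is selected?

Column bests: Recession=6.6, Flat=6.7, Growth=6.7, Boom=6.7, Surge=6.3.
Option 1 regrets: 1.6, 2.1, 0.6, 0.6, 1.0 → max 2.1
Option 2 regrets: 0.4, 1.9, 0.2, 1.5, 0.0 → max 1.9
Option 3 regrets: 0.6, 1.9, 1.3, 1.0, 0.4 → max 1.9
Option 4 regrets: 1.9, 0.8, 1.0, 0.2, 1.3 → max 1.9
Option 5 regrets: 0.0, 0.0, 2.0, 0.0, 1.2 → max 2.0
Option 6 regrets: 1.0, 1.2, 0.0, 1.0, 0.8 → max 1.2
Smallest max regret = 1.2 → Option 6.

Option 6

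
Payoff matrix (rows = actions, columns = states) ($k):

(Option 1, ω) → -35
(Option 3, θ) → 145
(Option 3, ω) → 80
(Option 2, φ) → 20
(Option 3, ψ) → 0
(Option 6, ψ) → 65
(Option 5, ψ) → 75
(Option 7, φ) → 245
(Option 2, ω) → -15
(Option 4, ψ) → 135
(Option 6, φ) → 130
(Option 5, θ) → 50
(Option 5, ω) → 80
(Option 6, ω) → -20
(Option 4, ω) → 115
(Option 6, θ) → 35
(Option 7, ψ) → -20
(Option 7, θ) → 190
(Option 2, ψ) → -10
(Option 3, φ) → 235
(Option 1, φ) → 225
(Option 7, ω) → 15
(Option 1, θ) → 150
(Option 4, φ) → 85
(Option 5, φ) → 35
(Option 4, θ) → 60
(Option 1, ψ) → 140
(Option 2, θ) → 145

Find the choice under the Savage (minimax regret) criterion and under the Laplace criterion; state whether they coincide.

Column bests: θ=190, φ=245, ψ=140, ω=115.
Option 1 regrets: 40, 20, 0, 150 → max 150
Option 2 regrets: 45, 225, 150, 130 → max 225
Option 3 regrets: 45, 10, 140, 35 → max 140
Option 4 regrets: 130, 160, 5, 0 → max 160
Option 5 regrets: 140, 210, 65, 35 → max 210
Option 6 regrets: 155, 115, 75, 135 → max 155
Option 7 regrets: 0, 0, 160, 100 → max 160
Smallest max regret = 140 → Option 3.
Row averages: Option 1=120, Option 2=35, Option 3=115, Option 4=98.75, Option 5=60, Option 6=52.5, Option 7=107.5
Highest average = 120 → Option 1.

minimax regret → Option 3; laplace → Option 1 (disagree)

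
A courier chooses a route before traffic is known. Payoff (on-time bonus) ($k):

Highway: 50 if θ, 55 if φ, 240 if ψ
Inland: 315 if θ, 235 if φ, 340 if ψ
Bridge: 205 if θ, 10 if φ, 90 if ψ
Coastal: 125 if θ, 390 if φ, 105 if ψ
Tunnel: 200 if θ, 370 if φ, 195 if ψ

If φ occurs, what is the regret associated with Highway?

Best payoff under φ is 390.
Regret = 390 − 55 = 335.

335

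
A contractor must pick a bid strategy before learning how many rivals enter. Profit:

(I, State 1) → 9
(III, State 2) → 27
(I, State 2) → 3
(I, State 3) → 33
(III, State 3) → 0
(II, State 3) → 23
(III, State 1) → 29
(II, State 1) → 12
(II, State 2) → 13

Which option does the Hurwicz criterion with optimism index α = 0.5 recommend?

I

I: 0.5·33 + 0.5·3 = 18
II: 0.5·23 + 0.5·12 = 17.5
III: 0.5·29 + 0.5·0 = 14.5
Highest Hurwicz score = 18 → I.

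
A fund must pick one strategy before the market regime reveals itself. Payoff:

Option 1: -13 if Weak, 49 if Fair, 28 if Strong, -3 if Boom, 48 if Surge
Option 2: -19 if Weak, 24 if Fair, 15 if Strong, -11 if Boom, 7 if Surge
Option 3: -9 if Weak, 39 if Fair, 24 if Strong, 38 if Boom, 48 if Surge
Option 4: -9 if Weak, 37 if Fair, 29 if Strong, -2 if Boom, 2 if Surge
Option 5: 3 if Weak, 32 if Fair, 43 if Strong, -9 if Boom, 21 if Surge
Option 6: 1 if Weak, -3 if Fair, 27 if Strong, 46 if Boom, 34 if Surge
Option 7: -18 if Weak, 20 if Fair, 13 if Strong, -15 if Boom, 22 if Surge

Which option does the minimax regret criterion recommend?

Option 3

Column bests: Weak=3, Fair=49, Strong=43, Boom=46, Surge=48.
Option 1 regrets: 16, 0, 15, 49, 0 → max 49
Option 2 regrets: 22, 25, 28, 57, 41 → max 57
Option 3 regrets: 12, 10, 19, 8, 0 → max 19
Option 4 regrets: 12, 12, 14, 48, 46 → max 48
Option 5 regrets: 0, 17, 0, 55, 27 → max 55
Option 6 regrets: 2, 52, 16, 0, 14 → max 52
Option 7 regrets: 21, 29, 30, 61, 26 → max 61
Smallest max regret = 19 → Option 3.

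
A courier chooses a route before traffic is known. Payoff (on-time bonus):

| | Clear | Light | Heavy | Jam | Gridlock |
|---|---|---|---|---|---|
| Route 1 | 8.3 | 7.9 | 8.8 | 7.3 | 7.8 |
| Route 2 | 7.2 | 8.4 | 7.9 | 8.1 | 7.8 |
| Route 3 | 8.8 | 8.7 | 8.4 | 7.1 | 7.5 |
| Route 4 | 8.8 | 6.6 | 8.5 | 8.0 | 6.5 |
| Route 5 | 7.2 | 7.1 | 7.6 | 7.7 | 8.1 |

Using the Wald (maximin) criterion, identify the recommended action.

Route 1

Row minima: Route 1=7.3, Route 2=7.2, Route 3=7.1, Route 4=6.5, Route 5=7.1
Best worst-case = 7.3 → Route 1.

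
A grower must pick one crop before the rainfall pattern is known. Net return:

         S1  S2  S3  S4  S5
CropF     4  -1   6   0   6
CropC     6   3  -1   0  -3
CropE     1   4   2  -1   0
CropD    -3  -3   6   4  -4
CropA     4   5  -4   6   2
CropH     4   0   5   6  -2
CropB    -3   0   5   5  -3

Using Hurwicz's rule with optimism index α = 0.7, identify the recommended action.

CropF: 0.7·6 + 0.3·(-1) = 3.9
CropC: 0.7·6 + 0.3·(-3) = 3.3
CropE: 0.7·4 + 0.3·(-1) = 2.5
CropD: 0.7·6 + 0.3·(-4) = 3
CropA: 0.7·6 + 0.3·(-4) = 3
CropH: 0.7·6 + 0.3·(-2) = 3.6
CropB: 0.7·5 + 0.3·(-3) = 2.6
Highest Hurwicz score = 3.9 → CropF.

CropF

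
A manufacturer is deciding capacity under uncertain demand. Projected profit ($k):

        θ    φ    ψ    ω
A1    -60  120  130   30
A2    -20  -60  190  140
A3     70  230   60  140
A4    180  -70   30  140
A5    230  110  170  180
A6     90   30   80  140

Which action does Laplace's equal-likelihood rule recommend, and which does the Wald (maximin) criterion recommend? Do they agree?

Row averages: A1=55, A2=62.5, A3=125, A4=70, A5=172.5, A6=85
Highest average = 172.5 → A5.
Row minima: A1=-60, A2=-60, A3=60, A4=-70, A5=110, A6=30
Best worst-case = 110 → A5.

laplace → A5; maximin → A5 (agree)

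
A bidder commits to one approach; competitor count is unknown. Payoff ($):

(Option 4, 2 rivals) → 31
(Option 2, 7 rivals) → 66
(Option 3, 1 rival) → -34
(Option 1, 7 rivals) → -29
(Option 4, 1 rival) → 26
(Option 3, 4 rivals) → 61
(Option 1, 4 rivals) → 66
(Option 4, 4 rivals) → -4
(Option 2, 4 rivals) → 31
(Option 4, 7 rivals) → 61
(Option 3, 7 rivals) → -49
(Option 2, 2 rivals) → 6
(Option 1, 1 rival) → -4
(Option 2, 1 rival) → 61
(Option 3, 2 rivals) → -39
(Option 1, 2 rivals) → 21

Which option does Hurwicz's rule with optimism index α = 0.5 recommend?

Option 1: 0.5·66 + 0.5·(-29) = 18.5
Option 2: 0.5·66 + 0.5·6 = 36
Option 3: 0.5·61 + 0.5·(-49) = 6
Option 4: 0.5·61 + 0.5·(-4) = 28.5
Highest Hurwicz score = 36 → Option 2.

Option 2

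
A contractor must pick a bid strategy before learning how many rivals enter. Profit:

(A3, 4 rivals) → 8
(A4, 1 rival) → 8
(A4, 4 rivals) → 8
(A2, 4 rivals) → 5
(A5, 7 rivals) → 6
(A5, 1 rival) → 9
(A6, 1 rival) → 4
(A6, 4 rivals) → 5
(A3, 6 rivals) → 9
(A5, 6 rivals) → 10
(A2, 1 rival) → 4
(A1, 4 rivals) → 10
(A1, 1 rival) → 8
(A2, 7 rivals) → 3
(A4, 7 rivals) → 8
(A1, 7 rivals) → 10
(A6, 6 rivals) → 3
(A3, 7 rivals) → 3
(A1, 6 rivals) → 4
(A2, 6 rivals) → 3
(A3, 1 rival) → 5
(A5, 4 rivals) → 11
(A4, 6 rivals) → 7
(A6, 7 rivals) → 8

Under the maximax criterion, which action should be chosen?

Row maxima: A1=10, A2=5, A3=9, A4=8, A5=11, A6=8
Best best-case = 11 → A5.

A5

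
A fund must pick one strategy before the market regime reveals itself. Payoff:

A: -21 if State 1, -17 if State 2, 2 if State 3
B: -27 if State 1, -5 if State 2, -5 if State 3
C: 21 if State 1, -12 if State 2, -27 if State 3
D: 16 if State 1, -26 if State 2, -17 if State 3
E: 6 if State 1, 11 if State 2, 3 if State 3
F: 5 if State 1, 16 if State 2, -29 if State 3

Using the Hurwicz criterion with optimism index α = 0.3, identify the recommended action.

A: 0.3·2 + 0.7·(-21) = -14.1
B: 0.3·(-5) + 0.7·(-27) = -20.4
C: 0.3·21 + 0.7·(-27) = -12.6
D: 0.3·16 + 0.7·(-26) = -13.4
E: 0.3·11 + 0.7·3 = 5.4
F: 0.3·16 + 0.7·(-29) = -15.5
Highest Hurwicz score = 5.4 → E.

E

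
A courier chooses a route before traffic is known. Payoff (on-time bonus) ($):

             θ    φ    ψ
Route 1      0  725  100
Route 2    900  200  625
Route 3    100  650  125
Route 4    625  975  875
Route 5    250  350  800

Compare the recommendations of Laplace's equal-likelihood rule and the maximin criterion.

laplace → Route 4; maximin → Route 4 (agree)

Row averages: Route 1=275, Route 2=575, Route 3=875/3, Route 4=825, Route 5=1400/3
Highest average = 825 → Route 4.
Row minima: Route 1=0, Route 2=200, Route 3=100, Route 4=625, Route 5=250
Best worst-case = 625 → Route 4.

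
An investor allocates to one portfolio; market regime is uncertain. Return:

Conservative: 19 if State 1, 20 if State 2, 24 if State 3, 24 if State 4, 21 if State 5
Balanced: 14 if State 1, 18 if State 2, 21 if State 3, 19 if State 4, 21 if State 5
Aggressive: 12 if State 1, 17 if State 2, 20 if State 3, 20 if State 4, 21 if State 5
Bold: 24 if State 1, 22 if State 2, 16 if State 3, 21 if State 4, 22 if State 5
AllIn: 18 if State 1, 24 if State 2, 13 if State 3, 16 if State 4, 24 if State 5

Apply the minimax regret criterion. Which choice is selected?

Column bests: State 1=24, State 2=24, State 3=24, State 4=24, State 5=24.
Conservative regrets: 5, 4, 0, 0, 3 → max 5
Balanced regrets: 10, 6, 3, 5, 3 → max 10
Aggressive regrets: 12, 7, 4, 4, 3 → max 12
Bold regrets: 0, 2, 8, 3, 2 → max 8
AllIn regrets: 6, 0, 11, 8, 0 → max 11
Smallest max regret = 5 → Conservative.

Conservative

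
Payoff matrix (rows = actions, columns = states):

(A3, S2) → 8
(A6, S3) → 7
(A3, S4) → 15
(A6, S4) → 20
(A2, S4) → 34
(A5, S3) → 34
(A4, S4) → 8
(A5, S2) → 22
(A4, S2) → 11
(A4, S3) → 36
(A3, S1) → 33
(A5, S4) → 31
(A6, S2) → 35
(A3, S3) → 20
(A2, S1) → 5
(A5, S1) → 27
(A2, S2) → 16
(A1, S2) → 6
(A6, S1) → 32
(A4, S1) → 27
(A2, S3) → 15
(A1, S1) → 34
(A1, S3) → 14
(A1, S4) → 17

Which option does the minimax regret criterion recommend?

Column bests: S1=34, S2=35, S3=36, S4=34.
A1 regrets: 0, 29, 22, 17 → max 29
A2 regrets: 29, 19, 21, 0 → max 29
A3 regrets: 1, 27, 16, 19 → max 27
A4 regrets: 7, 24, 0, 26 → max 26
A5 regrets: 7, 13, 2, 3 → max 13
A6 regrets: 2, 0, 29, 14 → max 29
Smallest max regret = 13 → A5.

A5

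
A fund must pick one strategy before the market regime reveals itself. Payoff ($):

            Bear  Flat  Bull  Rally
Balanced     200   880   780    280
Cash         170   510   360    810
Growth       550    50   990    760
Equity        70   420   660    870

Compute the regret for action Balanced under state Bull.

Best payoff under Bull is 990.
Regret = 990 − 780 = 210.

210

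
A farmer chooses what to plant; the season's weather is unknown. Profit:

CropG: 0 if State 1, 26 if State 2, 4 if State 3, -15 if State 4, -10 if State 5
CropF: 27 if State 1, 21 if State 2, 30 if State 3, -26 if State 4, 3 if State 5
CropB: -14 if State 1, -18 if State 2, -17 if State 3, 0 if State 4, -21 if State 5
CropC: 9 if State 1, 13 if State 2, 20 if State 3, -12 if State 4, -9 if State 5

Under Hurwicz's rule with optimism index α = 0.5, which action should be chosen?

CropG

CropG: 0.5·26 + 0.5·(-15) = 5.5
CropF: 0.5·30 + 0.5·(-26) = 2
CropB: 0.5·0 + 0.5·(-21) = -10.5
CropC: 0.5·20 + 0.5·(-12) = 4
Highest Hurwicz score = 5.5 → CropG.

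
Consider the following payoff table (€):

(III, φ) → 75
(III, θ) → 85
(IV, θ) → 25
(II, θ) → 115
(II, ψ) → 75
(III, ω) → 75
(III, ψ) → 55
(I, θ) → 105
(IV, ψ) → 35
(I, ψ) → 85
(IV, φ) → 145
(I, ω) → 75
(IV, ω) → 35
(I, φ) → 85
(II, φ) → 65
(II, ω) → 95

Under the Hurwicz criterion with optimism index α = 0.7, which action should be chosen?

I: 0.7·105 + 0.3·75 = 96
II: 0.7·115 + 0.3·65 = 100
III: 0.7·85 + 0.3·55 = 76
IV: 0.7·145 + 0.3·25 = 109
Highest Hurwicz score = 109 → IV.

IV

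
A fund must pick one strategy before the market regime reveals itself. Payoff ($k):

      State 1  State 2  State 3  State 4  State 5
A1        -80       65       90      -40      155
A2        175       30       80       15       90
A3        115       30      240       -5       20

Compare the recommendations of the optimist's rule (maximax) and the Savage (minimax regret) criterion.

Row maxima: A1=155, A2=175, A3=240
Best best-case = 240 → A3.
Column bests: State 1=175, State 2=65, State 3=240, State 4=15, State 5=155.
A1 regrets: 255, 0, 150, 55, 0 → max 255
A2 regrets: 0, 35, 160, 0, 65 → max 160
A3 regrets: 60, 35, 0, 20, 135 → max 135
Smallest max regret = 135 → A3.

maximax → A3; minimax regret → A3 (agree)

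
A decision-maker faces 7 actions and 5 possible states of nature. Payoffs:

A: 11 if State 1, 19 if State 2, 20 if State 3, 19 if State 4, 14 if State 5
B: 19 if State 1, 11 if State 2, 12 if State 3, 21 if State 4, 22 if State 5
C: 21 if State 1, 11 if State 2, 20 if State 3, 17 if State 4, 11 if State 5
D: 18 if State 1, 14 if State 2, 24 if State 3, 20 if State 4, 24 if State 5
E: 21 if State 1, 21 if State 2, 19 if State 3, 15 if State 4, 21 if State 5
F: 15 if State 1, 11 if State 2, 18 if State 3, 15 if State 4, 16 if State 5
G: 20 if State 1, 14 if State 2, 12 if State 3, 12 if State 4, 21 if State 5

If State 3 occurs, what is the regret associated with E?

Best payoff under State 3 is 24.
Regret = 24 − 19 = 5.

5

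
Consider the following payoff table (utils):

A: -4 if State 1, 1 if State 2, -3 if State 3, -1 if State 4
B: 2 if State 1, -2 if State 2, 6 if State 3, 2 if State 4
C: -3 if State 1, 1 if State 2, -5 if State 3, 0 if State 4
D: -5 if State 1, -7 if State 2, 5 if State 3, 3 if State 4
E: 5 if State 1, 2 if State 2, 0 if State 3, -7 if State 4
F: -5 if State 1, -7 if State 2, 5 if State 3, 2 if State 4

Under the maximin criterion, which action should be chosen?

B

Row minima: A=-4, B=-2, C=-5, D=-7, E=-7, F=-7
Best worst-case = -2 → B.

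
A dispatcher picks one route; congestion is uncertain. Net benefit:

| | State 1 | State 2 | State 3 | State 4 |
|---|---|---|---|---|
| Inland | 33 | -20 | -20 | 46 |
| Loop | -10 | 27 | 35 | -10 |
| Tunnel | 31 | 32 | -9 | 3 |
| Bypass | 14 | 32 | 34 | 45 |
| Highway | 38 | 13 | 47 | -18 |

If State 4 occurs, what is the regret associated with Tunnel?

Best payoff under State 4 is 46.
Regret = 46 − 3 = 43.

43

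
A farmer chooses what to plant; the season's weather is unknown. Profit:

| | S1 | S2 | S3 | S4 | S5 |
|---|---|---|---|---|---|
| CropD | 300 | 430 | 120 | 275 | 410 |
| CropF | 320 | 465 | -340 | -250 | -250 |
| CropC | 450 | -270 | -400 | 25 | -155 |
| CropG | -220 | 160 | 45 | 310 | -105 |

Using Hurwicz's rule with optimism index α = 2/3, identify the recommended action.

CropD

CropD: 2/3·430 + 1/3·120 = 980/3
CropF: 2/3·465 + 1/3·(-340) = 590/3
CropC: 2/3·450 + 1/3·(-400) = 500/3
CropG: 2/3·310 + 1/3·(-220) = 400/3
Highest Hurwicz score = 980/3 → CropD.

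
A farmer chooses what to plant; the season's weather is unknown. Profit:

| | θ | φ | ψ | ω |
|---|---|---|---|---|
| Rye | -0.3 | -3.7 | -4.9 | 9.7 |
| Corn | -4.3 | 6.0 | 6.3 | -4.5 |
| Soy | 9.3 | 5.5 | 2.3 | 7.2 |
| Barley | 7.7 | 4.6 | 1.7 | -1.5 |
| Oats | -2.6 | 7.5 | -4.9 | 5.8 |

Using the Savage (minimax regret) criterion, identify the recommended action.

Column bests: θ=9.3, φ=7.5, ψ=6.3, ω=9.7.
Rye regrets: 9.6, 11.2, 11.2, 0.0 → max 11.2
Corn regrets: 13.6, 1.5, 0.0, 14.2 → max 14.2
Soy regrets: 0.0, 2.0, 4.0, 2.5 → max 4.0
Barley regrets: 1.6, 2.9, 4.6, 11.2 → max 11.2
Oats regrets: 11.9, 0.0, 11.2, 3.9 → max 11.9
Smallest max regret = 4.0 → Soy.

Soy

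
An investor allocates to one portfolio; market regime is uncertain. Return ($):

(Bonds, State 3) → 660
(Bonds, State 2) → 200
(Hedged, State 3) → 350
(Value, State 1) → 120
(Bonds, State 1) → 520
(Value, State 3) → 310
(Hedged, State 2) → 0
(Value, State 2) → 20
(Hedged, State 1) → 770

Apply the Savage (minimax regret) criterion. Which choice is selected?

Bonds

Column bests: State 1=770, State 2=200, State 3=660.
Hedged regrets: 0, 200, 310 → max 310
Bonds regrets: 250, 0, 0 → max 250
Value regrets: 650, 180, 350 → max 650
Smallest max regret = 250 → Bonds.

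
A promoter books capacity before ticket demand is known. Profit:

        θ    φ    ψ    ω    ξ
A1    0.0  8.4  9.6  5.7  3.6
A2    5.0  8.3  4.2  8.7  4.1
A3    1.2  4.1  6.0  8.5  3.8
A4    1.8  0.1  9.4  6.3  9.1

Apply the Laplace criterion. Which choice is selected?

Row averages: A1=5.46, A2=6.06, A3=4.72, A4=5.34
Highest average = 6.06 → A2.

A2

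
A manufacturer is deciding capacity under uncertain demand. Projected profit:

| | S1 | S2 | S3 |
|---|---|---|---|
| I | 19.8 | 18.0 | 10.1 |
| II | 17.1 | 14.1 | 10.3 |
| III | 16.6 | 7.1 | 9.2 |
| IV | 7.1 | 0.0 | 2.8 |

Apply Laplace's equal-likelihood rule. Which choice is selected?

Row averages: I=479/30, II=83/6, III=329/30, IV=3.3
Highest average = 479/30 → I.

I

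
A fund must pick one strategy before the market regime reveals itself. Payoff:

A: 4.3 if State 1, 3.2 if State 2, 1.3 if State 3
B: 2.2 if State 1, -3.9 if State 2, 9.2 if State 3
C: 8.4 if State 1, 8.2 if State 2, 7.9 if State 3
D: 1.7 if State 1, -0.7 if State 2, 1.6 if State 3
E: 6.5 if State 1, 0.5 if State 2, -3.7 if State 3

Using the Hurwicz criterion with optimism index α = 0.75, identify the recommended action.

A: 0.75·4.3 + 0.25·1.3 = 3.55
B: 0.75·9.2 + 0.25·(-3.9) = 5.925
C: 0.75·8.4 + 0.25·7.9 = 8.275
D: 0.75·1.7 + 0.25·(-0.7) = 1.1
E: 0.75·6.5 + 0.25·(-3.7) = 3.95
Highest Hurwicz score = 8.275 → C.

C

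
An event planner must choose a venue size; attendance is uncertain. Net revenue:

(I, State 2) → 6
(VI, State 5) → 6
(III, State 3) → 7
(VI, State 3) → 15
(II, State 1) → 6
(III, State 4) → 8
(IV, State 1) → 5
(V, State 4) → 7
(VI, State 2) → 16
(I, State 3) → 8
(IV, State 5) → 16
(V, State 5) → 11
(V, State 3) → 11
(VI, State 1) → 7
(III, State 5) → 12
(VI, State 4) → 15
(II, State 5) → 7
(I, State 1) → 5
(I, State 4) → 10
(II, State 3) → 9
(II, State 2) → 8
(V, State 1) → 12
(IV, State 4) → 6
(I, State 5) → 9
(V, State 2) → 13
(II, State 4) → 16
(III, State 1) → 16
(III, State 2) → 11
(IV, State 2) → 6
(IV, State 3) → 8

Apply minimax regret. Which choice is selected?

Column bests: State 1=16, State 2=16, State 3=15, State 4=16, State 5=16.
I regrets: 11, 10, 7, 6, 7 → max 11
II regrets: 10, 8, 6, 0, 9 → max 10
III regrets: 0, 5, 8, 8, 4 → max 8
IV regrets: 11, 10, 7, 10, 0 → max 11
V regrets: 4, 3, 4, 9, 5 → max 9
VI regrets: 9, 0, 0, 1, 10 → max 10
Smallest max regret = 8 → III.

III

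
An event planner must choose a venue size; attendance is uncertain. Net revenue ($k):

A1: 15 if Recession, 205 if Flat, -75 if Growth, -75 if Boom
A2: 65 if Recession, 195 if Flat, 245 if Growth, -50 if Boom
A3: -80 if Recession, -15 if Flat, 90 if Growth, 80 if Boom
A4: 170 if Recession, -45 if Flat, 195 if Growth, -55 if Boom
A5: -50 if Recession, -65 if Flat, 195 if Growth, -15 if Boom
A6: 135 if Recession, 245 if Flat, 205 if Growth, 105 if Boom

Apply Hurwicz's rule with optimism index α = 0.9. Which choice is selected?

A1: 0.9·205 + 0.1·(-75) = 177
A2: 0.9·245 + 0.1·(-50) = 215.5
A3: 0.9·90 + 0.1·(-80) = 73
A4: 0.9·195 + 0.1·(-55) = 170
A5: 0.9·195 + 0.1·(-65) = 169
A6: 0.9·245 + 0.1·105 = 231
Highest Hurwicz score = 231 → A6.

A6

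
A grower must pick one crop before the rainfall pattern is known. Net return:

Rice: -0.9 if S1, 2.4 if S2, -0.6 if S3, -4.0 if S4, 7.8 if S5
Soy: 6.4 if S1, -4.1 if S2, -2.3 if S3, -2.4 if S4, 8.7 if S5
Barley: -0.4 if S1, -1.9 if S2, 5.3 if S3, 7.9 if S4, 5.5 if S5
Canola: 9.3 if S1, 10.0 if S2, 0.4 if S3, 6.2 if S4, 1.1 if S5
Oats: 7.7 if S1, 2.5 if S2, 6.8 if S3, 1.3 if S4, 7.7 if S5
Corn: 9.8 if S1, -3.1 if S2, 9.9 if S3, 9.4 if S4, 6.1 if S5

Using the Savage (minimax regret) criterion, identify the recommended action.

Oats

Column bests: S1=9.8, S2=10.0, S3=9.9, S4=9.4, S5=8.7.
Rice regrets: 10.7, 7.6, 10.5, 13.4, 0.9 → max 13.4
Soy regrets: 3.4, 14.1, 12.2, 11.8, 0.0 → max 14.1
Barley regrets: 10.2, 11.9, 4.6, 1.5, 3.2 → max 11.9
Canola regrets: 0.5, 0.0, 9.5, 3.2, 7.6 → max 9.5
Oats regrets: 2.1, 7.5, 3.1, 8.1, 1.0 → max 8.1
Corn regrets: 0.0, 13.1, 0.0, 0.0, 2.6 → max 13.1
Smallest max regret = 8.1 → Oats.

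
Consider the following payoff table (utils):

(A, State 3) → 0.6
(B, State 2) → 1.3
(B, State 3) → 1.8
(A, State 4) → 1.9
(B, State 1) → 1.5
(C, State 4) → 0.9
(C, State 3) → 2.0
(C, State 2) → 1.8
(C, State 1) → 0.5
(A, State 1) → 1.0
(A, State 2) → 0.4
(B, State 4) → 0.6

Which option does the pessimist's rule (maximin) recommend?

B

Row minima: A=0.4, B=0.6, C=0.5
Best worst-case = 0.6 → B.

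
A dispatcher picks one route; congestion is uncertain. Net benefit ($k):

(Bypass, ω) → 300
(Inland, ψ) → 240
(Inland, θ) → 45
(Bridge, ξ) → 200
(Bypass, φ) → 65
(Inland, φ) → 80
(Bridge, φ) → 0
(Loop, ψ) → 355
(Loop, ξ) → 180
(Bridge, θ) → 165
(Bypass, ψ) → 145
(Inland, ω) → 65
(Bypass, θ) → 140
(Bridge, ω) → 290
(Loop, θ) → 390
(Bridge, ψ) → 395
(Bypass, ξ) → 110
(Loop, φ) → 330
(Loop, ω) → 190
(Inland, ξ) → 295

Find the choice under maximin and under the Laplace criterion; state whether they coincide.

Row minima: Loop=180, Bypass=65, Inland=45, Bridge=0
Best worst-case = 180 → Loop.
Row averages: Loop=289, Bypass=152, Inland=145, Bridge=210
Highest average = 289 → Loop.

maximin → Loop; laplace → Loop (agree)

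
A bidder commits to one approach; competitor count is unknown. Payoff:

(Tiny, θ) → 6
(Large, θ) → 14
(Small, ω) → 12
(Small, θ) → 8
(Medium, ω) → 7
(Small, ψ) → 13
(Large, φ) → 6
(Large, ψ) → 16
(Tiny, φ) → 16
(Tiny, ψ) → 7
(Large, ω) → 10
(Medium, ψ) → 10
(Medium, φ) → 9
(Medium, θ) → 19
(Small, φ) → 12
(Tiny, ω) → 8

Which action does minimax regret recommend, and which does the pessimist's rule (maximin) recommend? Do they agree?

Column bests: θ=19, φ=16, ψ=16, ω=12.
Tiny regrets: 13, 0, 9, 4 → max 13
Small regrets: 11, 4, 3, 0 → max 11
Medium regrets: 0, 7, 6, 5 → max 7
Large regrets: 5, 10, 0, 2 → max 10
Smallest max regret = 7 → Medium.
Row minima: Tiny=6, Small=8, Medium=7, Large=6
Best worst-case = 8 → Small.

minimax regret → Medium; maximin → Small (disagree)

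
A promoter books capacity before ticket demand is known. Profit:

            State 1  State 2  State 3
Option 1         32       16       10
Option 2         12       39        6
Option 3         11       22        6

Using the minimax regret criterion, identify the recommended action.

Column bests: State 1=32, State 2=39, State 3=10.
Option 1 regrets: 0, 23, 0 → max 23
Option 2 regrets: 20, 0, 4 → max 20
Option 3 regrets: 21, 17, 4 → max 21
Smallest max regret = 20 → Option 2.

Option 2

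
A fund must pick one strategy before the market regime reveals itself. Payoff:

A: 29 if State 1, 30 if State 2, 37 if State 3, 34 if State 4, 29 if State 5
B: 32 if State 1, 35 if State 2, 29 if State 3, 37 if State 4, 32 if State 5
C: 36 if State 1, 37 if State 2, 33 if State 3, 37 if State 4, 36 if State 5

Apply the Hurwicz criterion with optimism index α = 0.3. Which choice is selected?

C

A: 0.3·37 + 0.7·29 = 31.4
B: 0.3·37 + 0.7·29 = 31.4
C: 0.3·37 + 0.7·33 = 34.2
Highest Hurwicz score = 34.2 → C.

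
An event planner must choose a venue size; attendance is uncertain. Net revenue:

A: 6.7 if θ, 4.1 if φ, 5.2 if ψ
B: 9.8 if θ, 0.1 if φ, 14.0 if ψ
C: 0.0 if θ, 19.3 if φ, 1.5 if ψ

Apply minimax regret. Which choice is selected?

Column bests: θ=9.8, φ=19.3, ψ=14.0.
A regrets: 3.1, 15.2, 8.8 → max 15.2
B regrets: 0.0, 19.2, 0.0 → max 19.2
C regrets: 9.8, 0.0, 12.5 → max 12.5
Smallest max regret = 12.5 → C.

C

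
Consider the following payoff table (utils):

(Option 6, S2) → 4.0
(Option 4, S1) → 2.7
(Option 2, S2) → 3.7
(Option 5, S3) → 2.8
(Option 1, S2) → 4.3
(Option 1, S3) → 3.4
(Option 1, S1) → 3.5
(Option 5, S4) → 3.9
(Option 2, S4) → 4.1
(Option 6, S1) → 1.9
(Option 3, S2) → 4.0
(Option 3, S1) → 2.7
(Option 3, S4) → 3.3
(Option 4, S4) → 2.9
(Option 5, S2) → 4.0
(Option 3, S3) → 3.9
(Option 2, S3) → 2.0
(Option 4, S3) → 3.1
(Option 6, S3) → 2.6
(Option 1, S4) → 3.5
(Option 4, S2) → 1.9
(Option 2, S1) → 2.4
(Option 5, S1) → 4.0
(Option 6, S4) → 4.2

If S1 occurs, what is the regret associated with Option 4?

Best payoff under S1 is 4.0.
Regret = 4.0 − 2.7 = 1.3.

1.3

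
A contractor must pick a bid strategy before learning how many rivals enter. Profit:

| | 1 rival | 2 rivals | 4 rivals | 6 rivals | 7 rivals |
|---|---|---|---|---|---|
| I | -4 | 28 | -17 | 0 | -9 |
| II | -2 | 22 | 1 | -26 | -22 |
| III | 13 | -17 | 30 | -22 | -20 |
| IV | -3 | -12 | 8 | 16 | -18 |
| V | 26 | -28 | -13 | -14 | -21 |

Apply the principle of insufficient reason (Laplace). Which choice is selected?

Row averages: I=-0.4, II=-5.4, III=-3.2, IV=-1.8, V=-10
Highest average = -0.4 → I.

I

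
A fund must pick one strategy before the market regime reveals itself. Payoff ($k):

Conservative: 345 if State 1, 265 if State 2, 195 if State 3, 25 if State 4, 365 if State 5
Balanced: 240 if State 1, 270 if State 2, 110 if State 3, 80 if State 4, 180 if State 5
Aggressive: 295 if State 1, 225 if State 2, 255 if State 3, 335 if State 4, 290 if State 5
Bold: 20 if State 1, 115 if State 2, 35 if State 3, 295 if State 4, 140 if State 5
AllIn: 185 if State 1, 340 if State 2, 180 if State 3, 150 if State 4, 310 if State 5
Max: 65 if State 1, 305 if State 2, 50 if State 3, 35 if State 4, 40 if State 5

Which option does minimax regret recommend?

Column bests: State 1=345, State 2=340, State 3=255, State 4=335, State 5=365.
Conservative regrets: 0, 75, 60, 310, 0 → max 310
Balanced regrets: 105, 70, 145, 255, 185 → max 255
Aggressive regrets: 50, 115, 0, 0, 75 → max 115
Bold regrets: 325, 225, 220, 40, 225 → max 325
AllIn regrets: 160, 0, 75, 185, 55 → max 185
Max regrets: 280, 35, 205, 300, 325 → max 325
Smallest max regret = 115 → Aggressive.

Aggressive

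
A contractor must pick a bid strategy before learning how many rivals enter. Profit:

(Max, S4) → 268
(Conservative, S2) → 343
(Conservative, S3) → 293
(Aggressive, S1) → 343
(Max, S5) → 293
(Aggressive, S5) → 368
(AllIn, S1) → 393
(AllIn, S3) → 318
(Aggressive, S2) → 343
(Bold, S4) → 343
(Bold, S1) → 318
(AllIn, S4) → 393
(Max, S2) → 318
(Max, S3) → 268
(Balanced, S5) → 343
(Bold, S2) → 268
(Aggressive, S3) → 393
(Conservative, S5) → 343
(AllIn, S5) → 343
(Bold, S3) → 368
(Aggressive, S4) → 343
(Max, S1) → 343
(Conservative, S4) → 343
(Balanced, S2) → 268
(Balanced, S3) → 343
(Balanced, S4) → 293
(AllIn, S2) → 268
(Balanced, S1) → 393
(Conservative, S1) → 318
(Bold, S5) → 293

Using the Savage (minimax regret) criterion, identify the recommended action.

Aggressive

Column bests: S1=393, S2=343, S3=393, S4=393, S5=368.
Conservative regrets: 75, 0, 100, 50, 25 → max 100
Balanced regrets: 0, 75, 50, 100, 25 → max 100
Aggressive regrets: 50, 0, 0, 50, 0 → max 50
Bold regrets: 75, 75, 25, 50, 75 → max 75
AllIn regrets: 0, 75, 75, 0, 25 → max 75
Max regrets: 50, 25, 125, 125, 75 → max 125
Smallest max regret = 50 → Aggressive.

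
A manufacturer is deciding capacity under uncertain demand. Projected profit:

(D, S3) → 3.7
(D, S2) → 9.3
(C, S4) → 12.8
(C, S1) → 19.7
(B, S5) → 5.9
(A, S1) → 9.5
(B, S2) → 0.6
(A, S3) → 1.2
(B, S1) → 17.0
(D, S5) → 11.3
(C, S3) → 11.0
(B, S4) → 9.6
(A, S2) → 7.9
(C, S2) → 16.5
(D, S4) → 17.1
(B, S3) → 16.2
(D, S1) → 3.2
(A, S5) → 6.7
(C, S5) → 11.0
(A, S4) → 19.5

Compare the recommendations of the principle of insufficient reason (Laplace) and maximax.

laplace → C; maximax → C (agree)

Row averages: A=8.96, B=9.86, C=14.2, D=8.92
Highest average = 14.2 → C.
Row maxima: A=19.5, B=17.0, C=19.7, D=17.1
Best best-case = 19.7 → C.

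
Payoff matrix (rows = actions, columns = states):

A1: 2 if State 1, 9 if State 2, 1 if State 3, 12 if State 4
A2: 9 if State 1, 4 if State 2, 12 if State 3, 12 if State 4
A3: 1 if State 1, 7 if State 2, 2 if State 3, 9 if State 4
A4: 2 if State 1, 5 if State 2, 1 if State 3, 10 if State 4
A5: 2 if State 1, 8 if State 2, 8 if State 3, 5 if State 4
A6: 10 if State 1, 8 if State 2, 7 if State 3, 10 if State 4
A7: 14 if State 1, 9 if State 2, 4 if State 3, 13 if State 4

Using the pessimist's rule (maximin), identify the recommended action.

A6

Row minima: A1=1, A2=4, A3=1, A4=1, A5=2, A6=7, A7=4
Best worst-case = 7 → A6.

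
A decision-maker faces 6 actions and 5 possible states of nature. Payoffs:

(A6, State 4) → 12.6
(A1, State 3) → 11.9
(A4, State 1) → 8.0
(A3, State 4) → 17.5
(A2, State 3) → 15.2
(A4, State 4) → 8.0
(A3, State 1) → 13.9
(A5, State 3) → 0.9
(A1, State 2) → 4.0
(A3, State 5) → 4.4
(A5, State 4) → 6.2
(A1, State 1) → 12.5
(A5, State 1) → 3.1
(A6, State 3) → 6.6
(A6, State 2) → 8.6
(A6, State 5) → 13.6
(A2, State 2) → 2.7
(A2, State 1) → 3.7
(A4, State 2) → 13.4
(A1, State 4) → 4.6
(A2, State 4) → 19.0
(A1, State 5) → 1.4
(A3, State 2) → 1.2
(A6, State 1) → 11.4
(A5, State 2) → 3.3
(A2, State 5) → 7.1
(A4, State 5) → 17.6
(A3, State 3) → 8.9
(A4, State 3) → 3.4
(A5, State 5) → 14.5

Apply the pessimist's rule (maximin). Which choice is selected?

Row minima: A1=1.4, A2=2.7, A3=1.2, A4=3.4, A5=0.9, A6=6.6
Best worst-case = 6.6 → A6.

A6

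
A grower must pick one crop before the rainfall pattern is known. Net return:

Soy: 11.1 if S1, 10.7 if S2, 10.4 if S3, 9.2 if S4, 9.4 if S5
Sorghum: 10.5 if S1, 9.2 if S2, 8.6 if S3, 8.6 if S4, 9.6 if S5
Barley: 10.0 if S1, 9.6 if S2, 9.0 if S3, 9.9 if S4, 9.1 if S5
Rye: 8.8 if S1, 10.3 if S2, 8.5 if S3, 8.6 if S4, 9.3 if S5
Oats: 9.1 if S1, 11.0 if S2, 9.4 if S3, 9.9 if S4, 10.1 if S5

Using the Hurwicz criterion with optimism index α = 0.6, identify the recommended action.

Soy: 0.6·11.1 + 0.4·9.2 = 10.34
Sorghum: 0.6·10.5 + 0.4·8.6 = 9.74
Barley: 0.6·10.0 + 0.4·9.0 = 9.6
Rye: 0.6·10.3 + 0.4·8.5 = 9.58
Oats: 0.6·11.0 + 0.4·9.1 = 10.24
Highest Hurwicz score = 10.34 → Soy.

Soy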